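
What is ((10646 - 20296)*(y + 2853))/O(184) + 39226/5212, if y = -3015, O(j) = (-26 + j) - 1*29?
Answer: 1358829959/112058 ≈ 12126.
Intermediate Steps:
O(j) = -55 + j (O(j) = (-26 + j) - 29 = -55 + j)
((10646 - 20296)*(y + 2853))/O(184) + 39226/5212 = ((10646 - 20296)*(-3015 + 2853))/(-55 + 184) + 39226/5212 = -9650*(-162)/129 + 39226*(1/5212) = 1563300*(1/129) + 19613/2606 = 521100/43 + 19613/2606 = 1358829959/112058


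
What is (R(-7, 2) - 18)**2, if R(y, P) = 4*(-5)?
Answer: 1444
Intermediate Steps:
R(y, P) = -20
(R(-7, 2) - 18)**2 = (-20 - 18)**2 = (-38)**2 = 1444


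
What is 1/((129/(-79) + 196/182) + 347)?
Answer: 1027/355798 ≈ 0.0028865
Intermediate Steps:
1/((129/(-79) + 196/182) + 347) = 1/((129*(-1/79) + 196*(1/182)) + 347) = 1/((-129/79 + 14/13) + 347) = 1/(-571/1027 + 347) = 1/(355798/1027) = 1027/355798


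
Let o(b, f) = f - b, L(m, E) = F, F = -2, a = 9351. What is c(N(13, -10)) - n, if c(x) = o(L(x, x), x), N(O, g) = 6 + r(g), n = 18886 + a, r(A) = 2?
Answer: -28227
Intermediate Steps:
n = 28237 (n = 18886 + 9351 = 28237)
N(O, g) = 8 (N(O, g) = 6 + 2 = 8)
L(m, E) = -2
c(x) = 2 + x (c(x) = x - 1*(-2) = x + 2 = 2 + x)
c(N(13, -10)) - n = (2 + 8) - 1*28237 = 10 - 28237 = -28227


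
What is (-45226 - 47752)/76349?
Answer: -92978/76349 ≈ -1.2178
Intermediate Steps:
(-45226 - 47752)/76349 = -92978*1/76349 = -92978/76349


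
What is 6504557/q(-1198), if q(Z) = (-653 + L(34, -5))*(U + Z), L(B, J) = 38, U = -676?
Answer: 6504557/1152510 ≈ 5.6438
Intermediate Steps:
q(Z) = 415740 - 615*Z (q(Z) = (-653 + 38)*(-676 + Z) = -615*(-676 + Z) = 415740 - 615*Z)
6504557/q(-1198) = 6504557/(415740 - 615*(-1198)) = 6504557/(415740 + 736770) = 6504557/1152510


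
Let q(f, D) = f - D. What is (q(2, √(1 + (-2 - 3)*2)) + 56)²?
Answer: 3355 - 348*I ≈ 3355.0 - 348.0*I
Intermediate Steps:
(q(2, √(1 + (-2 - 3)*2)) + 56)² = ((2 - √(1 + (-2 - 3)*2)) + 56)² = ((2 - √(1 - 5*2)) + 56)² = ((2 - √(1 - 10)) + 56)² = ((2 - √(-9)) + 56)² = ((2 - 3*I) + 56)² = (58 - 3*I)²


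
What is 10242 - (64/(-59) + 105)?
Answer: 598147/59 ≈ 10138.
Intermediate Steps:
10242 - (64/(-59) + 105) = 10242 - (64*(-1/59) + 105) = 10242 - (-64/59 + 105) = 10242 - 1*6131/59 = 10242 - 6131/59 = 598147/59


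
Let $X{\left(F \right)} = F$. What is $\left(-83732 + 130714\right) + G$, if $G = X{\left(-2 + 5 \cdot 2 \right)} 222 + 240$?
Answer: $48998$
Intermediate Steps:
$G = 2016$ ($G = \left(-2 + 5 \cdot 2\right) 222 + 240 = \left(-2 + 10\right) 222 + 240 = 8 \cdot 222 + 240 = 1776 + 240 = 2016$)
$\left(-83732 + 130714\right) + G = \left(-83732 + 130714\right) + 2016 = 46982 + 2016 = 48998$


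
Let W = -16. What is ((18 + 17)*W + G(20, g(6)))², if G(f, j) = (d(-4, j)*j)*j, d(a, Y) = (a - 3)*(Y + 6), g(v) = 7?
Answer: 25190361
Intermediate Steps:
d(a, Y) = (-3 + a)*(6 + Y)
G(f, j) = j²*(-42 - 7*j) (G(f, j) = ((-18 - 3*j + 6*(-4) + j*(-4))*j)*j = ((-18 - 3*j - 24 - 4*j)*j)*j = ((-42 - 7*j)*j)*j = (j*(-42 - 7*j))*j = j²*(-42 - 7*j))
((18 + 17)*W + G(20, g(6)))² = ((18 + 17)*(-16) + 7*7²*(-6 - 1*7))² = (35*(-16) + 7*49*(-6 - 7))² = (-560 + 7*49*(-13))² = (-560 - 4459)² = (-5019)² = 25190361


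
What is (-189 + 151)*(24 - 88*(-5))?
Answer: -17632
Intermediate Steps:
(-189 + 151)*(24 - 88*(-5)) = -38*(24 + 440) = -38*464 = -17632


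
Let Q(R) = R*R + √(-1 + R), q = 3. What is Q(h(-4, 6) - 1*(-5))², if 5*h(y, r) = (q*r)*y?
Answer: 4873181/625 + 8836*I*√65/125 ≈ 7797.1 + 569.91*I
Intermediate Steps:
h(y, r) = 3*r*y/5 (h(y, r) = ((3*r)*y)/5 = (3*r*y)/5 = 3*r*y/5)
Q(R) = R² + √(-1 + R)
Q(h(-4, 6) - 1*(-5))² = (((⅗)*6*(-4) - 1*(-5))² + √(-1 + ((⅗)*6*(-4) - 1*(-5))))² = ((-72/5 + 5)² + √(-1 + (-72/5 + 5)))² = ((-47/5)² + √(-1 - 47/5))² = (2209/25 + √(-52/5))² = (2209/25 + 2*I*√65/5)²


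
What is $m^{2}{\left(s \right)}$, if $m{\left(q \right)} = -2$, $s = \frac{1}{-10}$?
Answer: $4$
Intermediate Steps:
$s = - \frac{1}{10} \approx -0.1$
$m^{2}{\left(s \right)} = \left(-2\right)^{2} = 4$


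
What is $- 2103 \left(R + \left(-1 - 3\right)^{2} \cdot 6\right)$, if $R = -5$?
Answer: $-191373$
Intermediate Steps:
$- 2103 \left(R + \left(-1 - 3\right)^{2} \cdot 6\right) = - 2103 \left(-5 + \left(-1 - 3\right)^{2} \cdot 6\right) = - 2103 \left(-5 + \left(-4\right)^{2} \cdot 6\right) = - 2103 \left(-5 + 16 \cdot 6\right) = - 2103 \left(-5 + 96\right) = \left(-2103\right) 91 = -191373$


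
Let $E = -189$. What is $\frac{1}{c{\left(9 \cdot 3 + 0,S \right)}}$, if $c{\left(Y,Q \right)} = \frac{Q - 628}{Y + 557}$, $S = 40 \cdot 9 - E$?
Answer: $- \frac{584}{79} \approx -7.3924$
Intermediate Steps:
$S = 549$ ($S = 40 \cdot 9 - -189 = 360 + 189 = 549$)
$c{\left(Y,Q \right)} = \frac{-628 + Q}{557 + Y}$
$\frac{1}{c{\left(9 \cdot 3 + 0,S \right)}} = \frac{1}{\frac{1}{557 + \left(9 \cdot 3 + 0\right)} \left(-628 + 549\right)} = \frac{1}{\frac{1}{557 + \left(27 + 0\right)} \left(-79\right)} = \frac{1}{\frac{1}{557 + 27} \left(-79\right)} = \frac{1}{\frac{1}{584} \left(-79\right)} = \frac{1}{- \frac{79}{584}} = - \frac{584}{79}$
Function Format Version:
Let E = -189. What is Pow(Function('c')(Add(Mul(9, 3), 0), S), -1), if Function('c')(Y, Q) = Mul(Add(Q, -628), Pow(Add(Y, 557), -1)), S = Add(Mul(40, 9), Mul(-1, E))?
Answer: Rational(-584, 79) ≈ -7.3924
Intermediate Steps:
S = 549 (S = Add(Mul(40, 9), Mul(-1, -189)) = Add(360, 189) = 549)
Function('c')(Y, Q) = Mul(Pow(Add(557, Y), -1), Add(-628, Q)) (Function('c')(Y, Q) = Mul(Add(-628, Q), Pow(Add(557, Y), -1)) = Mul(Pow(Add(557, Y), -1), Add(-628, Q)))
Pow(Function('c')(Add(Mul(9, 3), 0), S), -1) = Pow(Mul(Pow(Add(557, Add(Mul(9, 3), 0)), -1), Add(-628, 549)), -1) = Pow(Mul(Pow(Add(557, Add(27, 0)), -1), -79), -1) = Pow(Mul(Pow(Add(557, 27), -1), -79), -1) = Pow(Mul(Pow(584, -1), -79), -1) = Pow(Mul(Rational(1, 584), -79), -1) = Pow(Rational(-79, 584), -1) = Rational(-584, 79)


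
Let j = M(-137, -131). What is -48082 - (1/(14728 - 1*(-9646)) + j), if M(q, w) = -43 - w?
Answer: -1174095581/24374 ≈ -48170.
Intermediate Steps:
j = 88 (j = -43 - 1*(-131) = -43 + 131 = 88)
-48082 - (1/(14728 - 1*(-9646)) + j) = -48082 - (1/(14728 - 1*(-9646)) + 88) = -48082 - (1/(14728 + 9646) + 88) = -48082 - (1/24374 + 88) = -48082 - 1*2144913/24374 = -48082 - 2144913/24374 = -1174095581/24374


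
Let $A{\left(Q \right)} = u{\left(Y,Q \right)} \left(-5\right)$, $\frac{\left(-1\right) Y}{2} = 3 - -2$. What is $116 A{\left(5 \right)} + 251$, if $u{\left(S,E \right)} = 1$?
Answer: $-329$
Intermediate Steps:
$Y = -10$ ($Y = - 2 \left(3 - -2\right) = - 2 \left(3 + 2\right) = \left(-2\right) 5 = -10$)
$A{\left(Q \right)} = -5$ ($A{\left(Q \right)} = 1 \left(-5\right) = -5$)
$116 A{\left(5 \right)} + 251 = 116 \left(-5\right) + 251 = -580 + 251 = -329$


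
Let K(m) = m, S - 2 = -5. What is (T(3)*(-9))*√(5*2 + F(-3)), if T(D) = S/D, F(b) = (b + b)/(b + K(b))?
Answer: 9*√11 ≈ 29.850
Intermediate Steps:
S = -3 (S = 2 - 5 = -3)
F(b) = 1 (F(b) = (b + b)/(b + b) = (2*b)/((2*b)) = (2*b)*(1/(2*b)) = 1)
T(D) = -3/D
(T(3)*(-9))*√(5*2 + F(-3)) = (-3/3*(-9))*√(5*2 + 1) = (-3*⅓*(-9))*√(10 + 1) = (-1*(-9))*√11 = 9*√11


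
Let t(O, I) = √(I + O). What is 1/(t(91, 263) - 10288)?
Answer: -5144/52921295 - √354/105842590 ≈ -9.7379e-5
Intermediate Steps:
1/(t(91, 263) - 10288) = 1/(√(263 + 91) - 10288) = 1/(√354 - 10288) = 1/(-10288 + √354)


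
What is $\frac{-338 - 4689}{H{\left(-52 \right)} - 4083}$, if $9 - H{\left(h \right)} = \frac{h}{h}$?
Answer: $\frac{5027}{4075} \approx 1.2336$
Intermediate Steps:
$H{\left(h \right)} = 8$ ($H{\left(h \right)} = 9 - \frac{h}{h} = 9 - 1 = 8$)
$\frac{-338 - 4689}{H{\left(-52 \right)} - 4083} = \frac{-338 - 4689}{8 - 4083} = - \frac{5027}{-4075} = \left(-5027\right) \left(- \frac{1}{4075}\right) = \frac{5027}{4075}$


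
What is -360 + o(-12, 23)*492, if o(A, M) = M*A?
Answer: -136152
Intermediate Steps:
o(A, M) = A*M
-360 + o(-12, 23)*492 = -360 - 12*23*492 = -360 - 276*492 = -360 - 135792 = -136152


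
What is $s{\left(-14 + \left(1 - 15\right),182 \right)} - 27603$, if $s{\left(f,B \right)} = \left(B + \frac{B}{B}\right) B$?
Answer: $5703$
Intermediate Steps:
$s{\left(f,B \right)} = B \left(1 + B\right)$ ($s{\left(f,B \right)} = \left(B + 1\right) B = \left(1 + B\right) B = B \left(1 + B\right)$)
$s{\left(-14 + \left(1 - 15\right),182 \right)} - 27603 = 182 \left(1 + 182\right) - 27603 = 182 \cdot 183 - 27603 = 33306 - 27603 = 5703$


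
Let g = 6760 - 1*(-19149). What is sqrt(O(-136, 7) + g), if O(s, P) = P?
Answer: 2*sqrt(6479) ≈ 160.98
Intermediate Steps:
g = 25909 (g = 6760 + 19149 = 25909)
sqrt(O(-136, 7) + g) = sqrt(7 + 25909) = sqrt(25916) = 2*sqrt(6479)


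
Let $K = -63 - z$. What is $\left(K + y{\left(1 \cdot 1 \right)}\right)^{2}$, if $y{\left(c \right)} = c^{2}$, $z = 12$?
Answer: $5476$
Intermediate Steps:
$K = -75$ ($K = -63 - 12 = -75$)
$\left(K + y{\left(1 \cdot 1 \right)}\right)^{2} = \left(-75 + \left(1 \cdot 1\right)^{2}\right)^{2} = \left(-75 + 1^{2}\right)^{2} = \left(-75 + 1\right)^{2} = \left(-74\right)^{2} = 5476$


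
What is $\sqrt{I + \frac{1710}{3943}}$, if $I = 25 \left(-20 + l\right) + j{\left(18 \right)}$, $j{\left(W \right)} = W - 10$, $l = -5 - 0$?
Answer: $\frac{i \sqrt{9585910103}}{3943} \approx 24.831 i$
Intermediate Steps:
$l = -5$ ($l = -5 + 0 = -5$)
$j{\left(W \right)} = -10 + W$ ($j{\left(W \right)} = W - 10 = -10 + W$)
$I = -617$ ($I = 25 \left(-20 - 5\right) + \left(-10 + 18\right) = 25 \left(-25\right) + 8 = -625 + 8 = -617$)
$\sqrt{I + \frac{1710}{3943}} = \sqrt{-617 + \frac{1710}{3943}} = \sqrt{- \frac{2431121}{3943}} = \frac{i \sqrt{9585910103}}{3943}$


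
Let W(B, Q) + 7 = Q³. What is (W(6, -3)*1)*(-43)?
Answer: 1462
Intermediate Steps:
W(B, Q) = -7 + Q³
(W(6, -3)*1)*(-43) = ((-7 + (-3)³)*1)*(-43) = ((-7 - 27)*1)*(-43) = -34*1*(-43) = -34*(-43) = 1462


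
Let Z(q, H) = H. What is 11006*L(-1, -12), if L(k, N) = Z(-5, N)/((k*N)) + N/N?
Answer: 0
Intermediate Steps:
L(k, N) = 1 + 1/k (L(k, N) = N/((k*N)) + N/N = N/((N*k)) + 1 = N*(1/(N*k)) + 1 = 1/k + 1 = 1 + 1/k)
11006*L(-1, -12) = 11006*((1 - 1)/(-1)) = 11006*(-1*0) = 11006*0 = 0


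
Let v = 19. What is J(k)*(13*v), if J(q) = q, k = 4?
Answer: 988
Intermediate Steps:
J(k)*(13*v) = 4*(13*19) = 4*247 = 988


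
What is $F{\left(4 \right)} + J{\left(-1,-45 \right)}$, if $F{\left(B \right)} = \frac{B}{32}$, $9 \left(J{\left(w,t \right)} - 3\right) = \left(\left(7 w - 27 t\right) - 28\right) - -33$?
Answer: $\frac{9929}{72} \approx 137.9$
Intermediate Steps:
$J{\left(w,t \right)} = \frac{32}{9} - 3 t + \frac{7 w}{9}$ ($J{\left(w,t \right)} = 3 + \frac{\left(\left(7 w - 27 t\right) - 28\right) - -33}{9} = 3 + \frac{\left(\left(- 27 t + 7 w\right) - 28\right) + 33}{9} = 3 + \frac{\left(-28 - 27 t + 7 w\right) + 33}{9} = 3 + \frac{5 - 27 t + 7 w}{9} = 3 + \left(\frac{5}{9} - 3 t + \frac{7 w}{9}\right) = \frac{32}{9} - 3 t + \frac{7 w}{9}$)
$F{\left(B \right)} = \frac{B}{32}$ ($F{\left(B \right)} = B \frac{1}{32} = \frac{B}{32}$)
$F{\left(4 \right)} + J{\left(-1,-45 \right)} = \frac{1}{32} \cdot 4 + \left(\frac{32}{9} - -135 + \frac{7}{9} \left(-1\right)\right) = \frac{1}{8} + \left(\frac{32}{9} + 135 - \frac{7}{9}\right) = \frac{1}{8} + \frac{1240}{9} = \frac{9929}{72}$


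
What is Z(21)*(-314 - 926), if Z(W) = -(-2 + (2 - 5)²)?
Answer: 8680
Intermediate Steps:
Z(W) = -7 (Z(W) = -(-2 + (-3)²) = -(-2 + 9) = -1*7 = -7)
Z(21)*(-314 - 926) = -7*(-314 - 926) = -7*(-1240) = 8680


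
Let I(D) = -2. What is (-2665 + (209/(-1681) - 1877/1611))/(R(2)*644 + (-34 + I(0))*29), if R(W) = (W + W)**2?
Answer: -7220554451/25076922660 ≈ -0.28794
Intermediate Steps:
R(W) = 4*W**2 (R(W) = (2*W)**2 = 4*W**2)
(-2665 + (209/(-1681) - 1877/1611))/(R(2)*644 + (-34 + I(0))*29) = (-2665 + (209/(-1681) - 1877/1611))/((4*2**2)*644 + (-34 - 2)*29) = (-2665 + (209*(-1/1681) - 1877*1/1611))/((4*4)*644 - 36*29) = (-2665 + (-209/1681 - 1877/1611))/(16*644 - 1044) = (-2665 - 3491936/2708091)/(10304 - 1044) = -7220554451/2708091/9260 = -7220554451/2708091*1/9260 = -7220554451/25076922660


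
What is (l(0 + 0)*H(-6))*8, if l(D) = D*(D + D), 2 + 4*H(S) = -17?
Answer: 0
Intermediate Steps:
H(S) = -19/4 (H(S) = -½ + (¼)*(-17) = -½ - 17/4 = -19/4)
l(D) = 2*D² (l(D) = D*(2*D) = 2*D²)
(l(0 + 0)*H(-6))*8 = ((2*(0 + 0)²)*(-19/4))*8 = ((2*0²)*(-19/4))*8 = ((2*0)*(-19/4))*8 = (0*(-19/4))*8 = 0*8 = 0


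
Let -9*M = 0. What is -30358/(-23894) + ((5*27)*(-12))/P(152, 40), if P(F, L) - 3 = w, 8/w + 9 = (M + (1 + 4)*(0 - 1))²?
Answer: -38602027/83629 ≈ -461.59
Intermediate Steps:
M = 0 (M = -⅑*0 = 0)
w = ½ (w = 8/(-9 + (0 + (1 + 4)*(0 - 1))²) = 8/(-9 + (0 + 5*(-1))²) = 8/(-9 + (0 - 5)²) = 8/(-9 + (-5)²) = 8/(-9 + 25) = 8/16 = 8*(1/16) = ½ ≈ 0.50000)
P(F, L) = 7/2 (P(F, L) = 3 + ½ = 7/2)
-30358/(-23894) + ((5*27)*(-12))/P(152, 40) = -30358/(-23894) + ((5*27)*(-12))/(7/2) = -30358*(-1/23894) + (135*(-12))*(2/7) = 15179/11947 - 1620*2/7 = 15179/11947 - 3240/7 = -38602027/83629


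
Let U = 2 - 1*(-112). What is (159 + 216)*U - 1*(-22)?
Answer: 42772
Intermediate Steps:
U = 114 (U = 2 + 112 = 114)
(159 + 216)*U - 1*(-22) = (159 + 216)*114 - 1*(-22) = 375*114 + 22 = 42750 + 22 = 42772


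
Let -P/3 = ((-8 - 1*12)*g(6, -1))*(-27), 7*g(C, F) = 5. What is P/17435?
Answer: -1620/24409 ≈ -0.066369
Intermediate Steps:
g(C, F) = 5/7 (g(C, F) = (1/7)*5 = 5/7)
P = -8100/7 (P = -3*(-8 - 1*12)*(5/7)*(-27) = -3*(-8 - 12)*(5/7)*(-27) = -3*(-20*5/7)*(-27) = -(-300)*(-27)/7 = -3*2700/7 = -8100/7 ≈ -1157.1)
P/17435 = -8100/7/17435 = -8100/7*1/17435 = -1620/24409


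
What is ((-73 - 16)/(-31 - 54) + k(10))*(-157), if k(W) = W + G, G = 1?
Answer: -160768/85 ≈ -1891.4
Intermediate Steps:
k(W) = 1 + W (k(W) = W + 1 = 1 + W)
((-73 - 16)/(-31 - 54) + k(10))*(-157) = ((-73 - 16)/(-31 - 54) + (1 + 10))*(-157) = (-89/(-85) + 11)*(-157) = (-89*(-1/85) + 11)*(-157) = (89/85 + 11)*(-157) = (1024/85)*(-157) = -160768/85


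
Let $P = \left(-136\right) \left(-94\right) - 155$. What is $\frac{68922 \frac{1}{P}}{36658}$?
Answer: $\frac{34461}{231476941} \approx 0.00014887$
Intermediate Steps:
$P = 12629$ ($P = 12784 - 155 = 12629$)
$\frac{68922 \frac{1}{P}}{36658} = \frac{68922 \cdot \frac{1}{12629}}{36658} = 68922 \cdot \frac{1}{12629} \cdot \frac{1}{36658} = \frac{68922}{12629} \cdot \frac{1}{36658} = \frac{34461}{231476941}$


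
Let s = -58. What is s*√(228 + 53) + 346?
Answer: 346 - 58*√281 ≈ -626.26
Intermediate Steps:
s*√(228 + 53) + 346 = -58*√(228 + 53) + 346 = -58*√281 + 346 = 346 - 58*√281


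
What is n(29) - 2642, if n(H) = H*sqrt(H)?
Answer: -2642 + 29*sqrt(29) ≈ -2485.8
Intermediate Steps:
n(H) = H**(3/2)
n(29) - 2642 = 29**(3/2) - 2642 = 29*sqrt(29) - 2642 = -2642 + 29*sqrt(29)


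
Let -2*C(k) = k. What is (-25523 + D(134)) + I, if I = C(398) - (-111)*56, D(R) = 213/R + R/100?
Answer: -32667643/1675 ≈ -19503.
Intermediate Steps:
C(k) = -k/2
D(R) = 213/R + R/100 (D(R) = 213/R + R*(1/100) = 213/R + R/100)
I = 6017 (I = -1/2*398 - (-111)*56 = -199 - 1*(-6216) = -199 + 6216 = 6017)
(-25523 + D(134)) + I = (-25523 + (213/134 + (1/100)*134)) + 6017 = (-25523 + (213*(1/134) + 67/50)) + 6017 = (-25523 + (213/134 + 67/50)) + 6017 = (-25523 + 4907/1675) + 6017 = -42746118/1675 + 6017 = -32667643/1675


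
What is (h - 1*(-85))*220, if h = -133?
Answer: -10560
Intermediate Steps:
(h - 1*(-85))*220 = (-133 - 1*(-85))*220 = (-133 + 85)*220 = -48*220 = -10560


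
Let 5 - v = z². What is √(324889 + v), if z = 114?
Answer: √311898 ≈ 558.48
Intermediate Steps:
v = -12991 (v = 5 - 1*114² = 5 - 1*12996 = 5 - 12996 = -12991)
√(324889 + v) = √(324889 - 12991) = √311898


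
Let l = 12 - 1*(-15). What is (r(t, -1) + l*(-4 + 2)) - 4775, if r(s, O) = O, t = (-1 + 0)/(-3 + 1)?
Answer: -4830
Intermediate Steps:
l = 27 (l = 12 + 15 = 27)
t = ½ (t = -1/(-2) = -1*(-½) = ½ ≈ 0.50000)
(r(t, -1) + l*(-4 + 2)) - 4775 = (-1 + 27*(-4 + 2)) - 4775 = (-1 + 27*(-2)) - 4775 = (-1 - 54) - 4775 = -55 - 4775 = -4830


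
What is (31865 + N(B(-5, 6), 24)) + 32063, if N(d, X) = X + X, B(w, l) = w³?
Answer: 63976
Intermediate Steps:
N(d, X) = 2*X
(31865 + N(B(-5, 6), 24)) + 32063 = (31865 + 2*24) + 32063 = (31865 + 48) + 32063 = 31913 + 32063 = 63976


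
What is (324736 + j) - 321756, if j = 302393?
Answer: 305373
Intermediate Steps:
(324736 + j) - 321756 = (324736 + 302393) - 321756 = 627129 - 321756 = 305373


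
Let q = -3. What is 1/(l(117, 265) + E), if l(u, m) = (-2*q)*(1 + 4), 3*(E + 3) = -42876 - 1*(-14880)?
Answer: -1/9305 ≈ -0.00010747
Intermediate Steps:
E = -9335 (E = -3 + (-42876 - 1*(-14880))/3 = -3 + (-42876 + 14880)/3 = -3 + (⅓)*(-27996) = -3 - 9332 = -9335)
l(u, m) = 30 (l(u, m) = (-2*(-3))*(1 + 4) = 6*5 = 30)
1/(l(117, 265) + E) = 1/(30 - 9335) = 1/(-9305) = -1/9305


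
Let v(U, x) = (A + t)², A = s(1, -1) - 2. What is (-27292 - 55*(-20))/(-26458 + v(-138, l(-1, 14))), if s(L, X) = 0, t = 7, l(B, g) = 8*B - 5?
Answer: 26192/26433 ≈ 0.99088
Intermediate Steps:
l(B, g) = -5 + 8*B
A = -2 (A = 0 - 2 = -2)
v(U, x) = 25 (v(U, x) = (-2 + 7)² = 5² = 25)
(-27292 - 55*(-20))/(-26458 + v(-138, l(-1, 14))) = (-27292 - 55*(-20))/(-26458 + 25) = (-27292 + 1100)/(-26433) = -26192*(-1/26433) = 26192/26433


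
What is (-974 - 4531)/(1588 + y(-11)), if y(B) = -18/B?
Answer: -60555/17486 ≈ -3.4631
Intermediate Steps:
(-974 - 4531)/(1588 + y(-11)) = (-974 - 4531)/(1588 - 18/(-11)) = -5505/(1588 - 18*(-1/11)) = -5505/(1588 + 18/11) = -5505/17486/11 = -5505*11/17486 = -60555/17486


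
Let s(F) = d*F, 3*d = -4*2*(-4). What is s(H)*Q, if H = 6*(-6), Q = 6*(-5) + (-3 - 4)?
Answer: 14208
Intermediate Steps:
Q = -37 (Q = -30 - 7 = -37)
d = 32/3 (d = (-4*2*(-4))/3 = (-8*(-4))/3 = (⅓)*32 = 32/3 ≈ 10.667)
H = -36
s(F) = 32*F/3
s(H)*Q = ((32/3)*(-36))*(-37) = -384*(-37) = 14208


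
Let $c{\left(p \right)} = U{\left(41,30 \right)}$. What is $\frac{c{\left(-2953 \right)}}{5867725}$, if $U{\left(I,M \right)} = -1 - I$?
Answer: $- \frac{42}{5867725} \approx -7.1578 \cdot 10^{-6}$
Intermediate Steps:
$c{\left(p \right)} = -42$ ($c{\left(p \right)} = -1 - 41 = -42$)
$\frac{c{\left(-2953 \right)}}{5867725} = - \frac{42}{5867725}$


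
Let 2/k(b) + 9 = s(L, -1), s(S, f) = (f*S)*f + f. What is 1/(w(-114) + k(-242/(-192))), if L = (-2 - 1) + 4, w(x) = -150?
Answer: -9/1352 ≈ -0.0066568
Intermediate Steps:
L = 1 (L = -3 + 4 = 1)
s(S, f) = f + S*f² (s(S, f) = (S*f)*f + f = S*f² + f = f + S*f²)
k(b) = -2/9 (k(b) = 2/(-9 - (1 + 1*(-1))) = 2/(-9 - (1 - 1)) = 2/(-9 - 1*0) = 2/(-9 + 0) = 2/(-9) = 2*(-⅑) = -2/9)
1/(w(-114) + k(-242/(-192))) = 1/(-150 - 2/9) = 1/(-1352/9) = -9/1352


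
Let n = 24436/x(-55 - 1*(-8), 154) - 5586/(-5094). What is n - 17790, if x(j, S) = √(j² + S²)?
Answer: -15102779/849 + 24436*√1037/5185 ≈ -17637.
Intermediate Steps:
x(j, S) = √(S² + j²)
n = 931/849 + 24436*√1037/5185 (n = 24436/(√(154² + (-55 - 1*(-8))²)) - 5586/(-5094) = 24436/(√(23716 + (-55 + 8)²)) - 5586*(-1/5094) = 24436/(√(23716 + (-47)²)) + 931/849 = 24436/(√(23716 + 2209)) + 931/849 = 24436/(√25925) + 931/849 = 24436/((5*√1037)) + 931/849 = 24436*(√1037/5185) + 931/849 = 24436*√1037/5185 + 931/849 = 931/849 + 24436*√1037/5185 ≈ 152.86)
n - 17790 = (931/849 + 24436*√1037/5185) - 17790 = -15102779/849 + 24436*√1037/5185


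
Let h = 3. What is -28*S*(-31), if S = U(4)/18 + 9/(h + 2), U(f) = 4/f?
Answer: 72478/45 ≈ 1610.6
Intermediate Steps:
S = 167/90 (S = (4/4)/18 + 9/(3 + 2) = (4*(¼))*(1/18) + 9/5 = 1*(1/18) + 9*(⅕) = 1/18 + 9/5 = 167/90 ≈ 1.8556)
-28*S*(-31) = -28*167/90*(-31) = -2338/45*(-31) = 72478/45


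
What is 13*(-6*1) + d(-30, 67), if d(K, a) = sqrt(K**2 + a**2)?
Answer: -78 + sqrt(5389) ≈ -4.5902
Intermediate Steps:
13*(-6*1) + d(-30, 67) = 13*(-6*1) + sqrt((-30)**2 + 67**2) = 13*(-6) + sqrt(900 + 4489) = -78 + sqrt(5389)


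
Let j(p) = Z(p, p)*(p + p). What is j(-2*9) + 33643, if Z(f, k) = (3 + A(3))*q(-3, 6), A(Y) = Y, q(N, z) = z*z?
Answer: 25867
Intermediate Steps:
q(N, z) = z²
Z(f, k) = 216 (Z(f, k) = (3 + 3)*6² = 6*36 = 216)
j(p) = 432*p (j(p) = 216*(p + p) = 216*(2*p) = 432*p)
j(-2*9) + 33643 = 432*(-2*9) + 33643 = 432*(-18) + 33643 = -7776 + 33643 = 25867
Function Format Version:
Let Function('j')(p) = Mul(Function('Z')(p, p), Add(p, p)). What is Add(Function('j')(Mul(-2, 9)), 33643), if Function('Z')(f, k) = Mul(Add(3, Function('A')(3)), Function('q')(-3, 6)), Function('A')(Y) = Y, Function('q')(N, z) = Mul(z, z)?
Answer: 25867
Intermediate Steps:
Function('q')(N, z) = Pow(z, 2)
Function('Z')(f, k) = 216 (Function('Z')(f, k) = Mul(Add(3, 3), Pow(6, 2)) = Mul(6, 36) = 216)
Function('j')(p) = Mul(432, p) (Function('j')(p) = Mul(216, Add(p, p)) = Mul(216, Mul(2, p)) = Mul(432, p))
Add(Function('j')(Mul(-2, 9)), 33643) = Add(Mul(432, Mul(-2, 9)), 33643) = Add(Mul(432, -18), 33643) = Add(-7776, 33643) = 25867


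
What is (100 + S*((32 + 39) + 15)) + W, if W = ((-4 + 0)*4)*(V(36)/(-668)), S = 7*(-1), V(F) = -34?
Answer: -83970/167 ≈ -502.81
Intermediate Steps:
S = -7
W = -136/167 (W = ((-4 + 0)*4)*(-34/(-668)) = (-4*4)*(-34*(-1/668)) = -16*17/334 = -136/167 ≈ -0.81437)
(100 + S*((32 + 39) + 15)) + W = (100 - 7*((32 + 39) + 15)) - 136/167 = (100 - 7*(71 + 15)) - 136/167 = (100 - 7*86) - 136/167 = (100 - 602) - 136/167 = -502 - 136/167 = -83970/167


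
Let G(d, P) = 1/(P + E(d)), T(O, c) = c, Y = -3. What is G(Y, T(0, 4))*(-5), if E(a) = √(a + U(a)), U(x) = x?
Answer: -10/11 + 5*I*√6/22 ≈ -0.90909 + 0.5567*I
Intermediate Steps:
E(a) = √2*√a (E(a) = √(a + a) = √(2*a) = √2*√a)
G(d, P) = 1/(P + √2*√d)
G(Y, T(0, 4))*(-5) = -5/(4 + √2*√(-3)) = -5/(4 + √2*(I*√3)) = -5/(4 + I*√6)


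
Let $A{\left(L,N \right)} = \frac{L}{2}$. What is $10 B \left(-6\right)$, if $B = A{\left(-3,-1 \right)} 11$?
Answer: $990$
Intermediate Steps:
$A{\left(L,N \right)} = \frac{L}{2}$ ($A{\left(L,N \right)} = L \frac{1}{2} = \frac{L}{2}$)
$B = - \frac{33}{2}$ ($B = \frac{1}{2} \left(-3\right) 11 = \left(- \frac{3}{2}\right) 11 = - \frac{33}{2} \approx -16.5$)
$10 B \left(-6\right) = 10 \left(\left(- \frac{33}{2}\right) \left(-6\right)\right) = 10 \cdot 99 = 990$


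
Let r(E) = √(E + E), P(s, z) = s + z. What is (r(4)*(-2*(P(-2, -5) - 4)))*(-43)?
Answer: -1892*√2 ≈ -2675.7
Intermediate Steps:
r(E) = √2*√E (r(E) = √(2*E) = √2*√E)
(r(4)*(-2*(P(-2, -5) - 4)))*(-43) = ((√2*√4)*(-2*((-2 - 5) - 4)))*(-43) = ((√2*2)*(-2*(-7 - 4)))*(-43) = ((2*√2)*(-2*(-11)))*(-43) = ((2*√2)*22)*(-43) = (44*√2)*(-43) = -1892*√2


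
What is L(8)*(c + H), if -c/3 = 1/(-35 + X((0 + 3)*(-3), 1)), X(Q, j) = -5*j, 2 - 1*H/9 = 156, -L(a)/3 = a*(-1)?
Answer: -166311/5 ≈ -33262.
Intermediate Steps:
L(a) = 3*a (L(a) = -3*a*(-1) = -(-3)*a = 3*a)
H = -1386 (H = 18 - 9*156 = 18 - 1404 = -1386)
c = 3/40 (c = -3/(-35 - 5*1) = -3/(-35 - 5) = -3/(-40) = -3*(-1/40) = 3/40 ≈ 0.075000)
L(8)*(c + H) = (3*8)*(3/40 - 1386) = 24*(-55437/40) = -166311/5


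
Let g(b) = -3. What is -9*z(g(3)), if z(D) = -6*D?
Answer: -162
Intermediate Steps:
-9*z(g(3)) = -(-54)*(-3) = -9*18 = -162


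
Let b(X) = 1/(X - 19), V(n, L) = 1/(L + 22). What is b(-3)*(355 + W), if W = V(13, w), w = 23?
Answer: -7988/495 ≈ -16.137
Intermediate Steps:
V(n, L) = 1/(22 + L)
b(X) = 1/(-19 + X)
W = 1/45 (W = 1/(22 + 23) = 1/45 ≈ 0.022222)
b(-3)*(355 + W) = (355 + 1/45)/(-19 - 3) = (15976/45)/(-22) = -1/22*15976/45 = -7988/495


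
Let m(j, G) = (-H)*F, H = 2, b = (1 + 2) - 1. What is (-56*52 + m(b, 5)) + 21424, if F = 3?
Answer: 18506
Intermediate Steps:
b = 2 (b = 3 - 1 = 2)
m(j, G) = -6 (m(j, G) = -1*2*3 = -2*3 = -6)
(-56*52 + m(b, 5)) + 21424 = (-56*52 - 6) + 21424 = (-2912 - 6) + 21424 = -2918 + 21424 = 18506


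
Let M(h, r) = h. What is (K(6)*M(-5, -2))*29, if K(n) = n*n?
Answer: -5220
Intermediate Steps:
K(n) = n²
(K(6)*M(-5, -2))*29 = (6²*(-5))*29 = (36*(-5))*29 = -180*29 = -5220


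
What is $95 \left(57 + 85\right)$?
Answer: $13490$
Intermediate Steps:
$95 \left(57 + 85\right) = 95 \cdot 142 = 13490$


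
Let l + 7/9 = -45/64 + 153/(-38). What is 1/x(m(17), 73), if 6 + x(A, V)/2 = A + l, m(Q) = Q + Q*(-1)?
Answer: -5472/125935 ≈ -0.043451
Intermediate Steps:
m(Q) = 0 (m(Q) = Q - Q = 0)
l = -60271/10944 (l = -7/9 + (-45/64 + 153/(-38)) = -7/9 + (-45*1/64 + 153*(-1/38)) = -7/9 + (-45/64 - 153/38) = -7/9 - 5751/1216 = -60271/10944 ≈ -5.5072)
x(A, V) = -125935/5472 + 2*A (x(A, V) = -12 + 2*(A - 60271/10944) = -12 + 2*(-60271/10944 + A) = -12 + (-60271/5472 + 2*A) = -125935/5472 + 2*A)
1/x(m(17), 73) = 1/(-125935/5472 + 2*0) = 1/(-125935/5472 + 0) = 1/(-125935/5472) = -5472/125935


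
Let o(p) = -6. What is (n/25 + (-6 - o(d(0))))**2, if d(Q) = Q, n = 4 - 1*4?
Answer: 0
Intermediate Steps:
n = 0 (n = 4 - 4 = 0)
(n/25 + (-6 - o(d(0))))**2 = (0/25 + (-6 - 1*(-6)))**2 = (0*(1/25) + (-6 + 6))**2 = (0 + 0)**2 = 0**2 = 0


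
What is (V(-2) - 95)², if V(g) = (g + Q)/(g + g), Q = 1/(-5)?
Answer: 3568321/400 ≈ 8920.8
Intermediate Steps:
Q = -⅕ ≈ -0.20000
V(g) = (-⅕ + g)/(2*g) (V(g) = (g - ⅕)/(g + g) = (-⅕ + g)/((2*g)) = (-⅕ + g)*(1/(2*g)) = (-⅕ + g)/(2*g))
(V(-2) - 95)² = ((⅒)*(-1 + 5*(-2))/(-2) - 95)² = ((⅒)*(-½)*(-1 - 10) - 95)² = ((⅒)*(-½)*(-11) - 95)² = (11/20 - 95)² = (-1889/20)² = 3568321/400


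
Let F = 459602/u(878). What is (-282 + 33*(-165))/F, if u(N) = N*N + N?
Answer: -2209940487/229801 ≈ -9616.8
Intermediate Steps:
u(N) = N + N**2 (u(N) = N**2 + N = N + N**2)
F = 229801/385881 (F = 459602/((878*(1 + 878))) = 459602/((878*879)) = 459602/771762 = 459602*(1/771762) = 229801/385881 ≈ 0.59552)
(-282 + 33*(-165))/F = (-282 + 33*(-165))/(229801/385881) = (-282 - 5445)*(385881/229801) = -5727*385881/229801 = -2209940487/229801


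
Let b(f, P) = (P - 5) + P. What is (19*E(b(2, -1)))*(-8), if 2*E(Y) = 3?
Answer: -228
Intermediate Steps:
b(f, P) = -5 + 2*P (b(f, P) = (-5 + P) + P = -5 + 2*P)
E(Y) = 3/2 (E(Y) = (1/2)*3 = 3/2)
(19*E(b(2, -1)))*(-8) = (19*(3/2))*(-8) = (57/2)*(-8) = -228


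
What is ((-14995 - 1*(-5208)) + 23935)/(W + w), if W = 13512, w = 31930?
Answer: 7074/22721 ≈ 0.31134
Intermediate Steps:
((-14995 - 1*(-5208)) + 23935)/(W + w) = ((-14995 - 1*(-5208)) + 23935)/(13512 + 31930) = ((-14995 + 5208) + 23935)/45442 = (-9787 + 23935)*(1/45442) = 14148*(1/45442) = 7074/22721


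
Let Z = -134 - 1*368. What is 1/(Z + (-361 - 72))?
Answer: -1/935 ≈ -0.0010695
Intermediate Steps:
Z = -502 (Z = -134 - 368 = -502)
1/(Z + (-361 - 72)) = 1/(-502 + (-361 - 72)) = 1/(-502 - 433) = 1/(-935) = -1/935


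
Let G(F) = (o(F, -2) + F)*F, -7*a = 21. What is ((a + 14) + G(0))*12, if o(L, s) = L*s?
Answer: 132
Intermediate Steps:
a = -3 (a = -⅐*21 = -3)
G(F) = -F² (G(F) = (F*(-2) + F)*F = (-2*F + F)*F = (-F)*F = -F²)
((a + 14) + G(0))*12 = ((-3 + 14) - 1*0²)*12 = (11 - 1*0)*12 = (11 + 0)*12 = 11*12 = 132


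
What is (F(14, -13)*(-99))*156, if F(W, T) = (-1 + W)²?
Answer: -2610036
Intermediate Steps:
(F(14, -13)*(-99))*156 = ((-1 + 14)²*(-99))*156 = (13²*(-99))*156 = (169*(-99))*156 = -16731*156 = -2610036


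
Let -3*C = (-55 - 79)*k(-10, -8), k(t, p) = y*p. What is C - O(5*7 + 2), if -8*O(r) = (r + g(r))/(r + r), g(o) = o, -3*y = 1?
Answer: 8585/72 ≈ 119.24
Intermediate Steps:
y = -1/3 (y = -1/3*1 = -1/3 ≈ -0.33333)
k(t, p) = -p/3
C = 1072/9 (C = -(-55 - 79)*(-1/3*(-8))/3 = -(-134)*8/(3*3) = -1/3*(-1072/3) = 1072/9 ≈ 119.11)
O(r) = -1/8 (O(r) = -(r + r)/(8*(r + r)) = -2*r/(8*(2*r)) = -2*r*1/(2*r)/8 = -1/8*1 = -1/8)
C - O(5*7 + 2) = 1072/9 - 1*(-1/8) = 1072/9 + 1/8 = 8585/72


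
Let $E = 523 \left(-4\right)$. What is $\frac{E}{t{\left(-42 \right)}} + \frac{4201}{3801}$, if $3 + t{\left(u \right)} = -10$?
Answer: $\frac{8006305}{49413} \approx 162.03$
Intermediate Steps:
$t{\left(u \right)} = -13$ ($t{\left(u \right)} = -3 - 10 = -13$)
$E = -2092$
$\frac{E}{t{\left(-42 \right)}} + \frac{4201}{3801} = - \frac{2092}{-13} + \frac{4201}{3801} = \left(-2092\right) \left(- \frac{1}{13}\right) + 4201 \cdot \frac{1}{3801} = \frac{2092}{13} + \frac{4201}{3801} = \frac{8006305}{49413}$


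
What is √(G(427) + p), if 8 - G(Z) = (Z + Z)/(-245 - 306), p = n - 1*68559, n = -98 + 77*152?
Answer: I*√17288088391/551 ≈ 238.63*I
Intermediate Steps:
n = 11606 (n = -98 + 11704 = 11606)
p = -56953 (p = 11606 - 1*68559 = 11606 - 68559 = -56953)
G(Z) = 8 + 2*Z/551 (G(Z) = 8 - (Z + Z)/(-245 - 306) = 8 - 2*Z/(-551) = 8 - 2*Z*(-1)/551 = 8 - (-2)*Z/551 = 8 + 2*Z/551)
√(G(427) + p) = √((8 + (2/551)*427) - 56953) = √((8 + 854/551) - 56953) = √(5262/551 - 56953) = √(-31375841/551) = I*√17288088391/551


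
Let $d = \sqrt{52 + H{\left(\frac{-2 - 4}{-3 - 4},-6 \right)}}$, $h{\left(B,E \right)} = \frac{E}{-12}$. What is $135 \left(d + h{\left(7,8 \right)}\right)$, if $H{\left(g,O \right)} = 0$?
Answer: $-90 + 270 \sqrt{13} \approx 883.5$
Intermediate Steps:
$h{\left(B,E \right)} = - \frac{E}{12}$ ($h{\left(B,E \right)} = E \left(- \frac{1}{12}\right) = - \frac{E}{12}$)
$d = 2 \sqrt{13}$ ($d = \sqrt{52 + 0} = \sqrt{52} = 2 \sqrt{13} \approx 7.2111$)
$135 \left(d + h{\left(7,8 \right)}\right) = 135 \left(2 \sqrt{13} - \frac{2}{3}\right) = 135 \left(- \frac{2}{3} + 2 \sqrt{13}\right) = -90 + 270 \sqrt{13}$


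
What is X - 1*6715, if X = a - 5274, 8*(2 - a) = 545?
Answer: -96441/8 ≈ -12055.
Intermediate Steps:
a = -529/8 (a = 2 - 1/8*545 = 2 - 545/8 = -529/8 ≈ -66.125)
X = -42721/8 (X = -529/8 - 5274 = -42721/8 ≈ -5340.1)
X - 1*6715 = -42721/8 - 1*6715 = -42721/8 - 6715 = -96441/8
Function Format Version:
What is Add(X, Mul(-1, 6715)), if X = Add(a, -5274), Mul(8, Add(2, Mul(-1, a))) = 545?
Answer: Rational(-96441, 8) ≈ -12055.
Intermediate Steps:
a = Rational(-529, 8) (a = Add(2, Mul(Rational(-1, 8), 545)) = Add(2, Rational(-545, 8)) = Rational(-529, 8) ≈ -66.125)
X = Rational(-42721, 8) (X = Add(Rational(-529, 8), -5274) = Rational(-42721, 8) ≈ -5340.1)
Add(X, Mul(-1, 6715)) = Add(Rational(-42721, 8), Mul(-1, 6715)) = Add(Rational(-42721, 8), -6715) = Rational(-96441, 8)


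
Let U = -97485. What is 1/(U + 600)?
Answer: -1/96885 ≈ -1.0322e-5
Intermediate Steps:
1/(U + 600) = 1/(-97485 + 600) = 1/(-96885) = -1/96885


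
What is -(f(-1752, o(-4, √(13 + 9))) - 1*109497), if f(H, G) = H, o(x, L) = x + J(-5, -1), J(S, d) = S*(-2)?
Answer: 111249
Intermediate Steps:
J(S, d) = -2*S
o(x, L) = 10 + x (o(x, L) = x - 2*(-5) = x + 10 = 10 + x)
-(f(-1752, o(-4, √(13 + 9))) - 1*109497) = -(-1752 - 1*109497) = -(-1752 - 109497) = -1*(-111249) = 111249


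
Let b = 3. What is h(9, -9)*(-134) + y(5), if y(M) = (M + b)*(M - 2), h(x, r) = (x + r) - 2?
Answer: 292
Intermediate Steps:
h(x, r) = -2 + r + x (h(x, r) = (r + x) - 2 = -2 + r + x)
y(M) = (-2 + M)*(3 + M) (y(M) = (M + 3)*(M - 2) = (3 + M)*(-2 + M) = (-2 + M)*(3 + M))
h(9, -9)*(-134) + y(5) = (-2 - 9 + 9)*(-134) + (-6 + 5 + 5²) = -2*(-134) + (-6 + 5 + 25) = 268 + 24 = 292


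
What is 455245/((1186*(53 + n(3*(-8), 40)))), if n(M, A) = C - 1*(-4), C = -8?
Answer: 65035/8302 ≈ 7.8337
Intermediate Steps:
n(M, A) = -4 (n(M, A) = -8 - 1*(-4) = -8 + 4 = -4)
455245/((1186*(53 + n(3*(-8), 40)))) = 455245/((1186*(53 - 4))) = 455245/((1186*49)) = 455245/58114 = 455245*(1/58114) = 65035/8302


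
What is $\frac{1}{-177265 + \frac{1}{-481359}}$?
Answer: $- \frac{481359}{85328103136} \approx -5.6413 \cdot 10^{-6}$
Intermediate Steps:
$\frac{1}{-177265 + \frac{1}{-481359}} = \frac{1}{-177265 - \frac{1}{481359}} = \frac{1}{- \frac{85328103136}{481359}} = - \frac{481359}{85328103136}$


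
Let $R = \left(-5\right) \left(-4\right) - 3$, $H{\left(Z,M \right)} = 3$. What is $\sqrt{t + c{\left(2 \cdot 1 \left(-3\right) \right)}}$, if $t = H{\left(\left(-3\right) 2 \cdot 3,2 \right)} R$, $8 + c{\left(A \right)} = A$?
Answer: $\sqrt{37} \approx 6.0828$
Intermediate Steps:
$c{\left(A \right)} = -8 + A$
$R = 17$ ($R = 20 - 3 = 17$)
$t = 51$ ($t = 3 \cdot 17 = 51$)
$\sqrt{t + c{\left(2 \cdot 1 \left(-3\right) \right)}} = \sqrt{51 - \left(8 - 2 \cdot 1 \left(-3\right)\right)} = \sqrt{51 + \left(-8 + 2 \left(-3\right)\right)} = \sqrt{51 - 14} = \sqrt{37}$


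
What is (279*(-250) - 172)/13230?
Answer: -34961/6615 ≈ -5.2851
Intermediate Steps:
(279*(-250) - 172)/13230 = (-69750 - 172)*(1/13230) = -69922*1/13230 = -34961/6615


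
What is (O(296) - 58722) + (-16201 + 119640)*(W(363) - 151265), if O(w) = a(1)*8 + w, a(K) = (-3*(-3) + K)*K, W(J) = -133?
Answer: -15660516068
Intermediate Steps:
a(K) = K*(9 + K) (a(K) = (9 + K)*K = K*(9 + K))
O(w) = 80 + w (O(w) = (1*(9 + 1))*8 + w = (1*10)*8 + w = 10*8 + w = 80 + w)
(O(296) - 58722) + (-16201 + 119640)*(W(363) - 151265) = ((80 + 296) - 58722) + (-16201 + 119640)*(-133 - 151265) = (376 - 58722) + 103439*(-151398) = -58346 - 15660457722 = -15660516068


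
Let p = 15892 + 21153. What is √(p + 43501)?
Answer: √80546 ≈ 283.81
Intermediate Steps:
p = 37045
√(p + 43501) = √(37045 + 43501) = √80546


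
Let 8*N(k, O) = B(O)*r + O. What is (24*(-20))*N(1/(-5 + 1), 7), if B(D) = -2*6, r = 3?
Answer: 1740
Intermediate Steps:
B(D) = -12
N(k, O) = -9/2 + O/8 (N(k, O) = (-12*3 + O)/8 = (-36 + O)/8 = -9/2 + O/8)
(24*(-20))*N(1/(-5 + 1), 7) = (24*(-20))*(-9/2 + (⅛)*7) = -480*(-9/2 + 7/8) = -480*(-29/8) = 1740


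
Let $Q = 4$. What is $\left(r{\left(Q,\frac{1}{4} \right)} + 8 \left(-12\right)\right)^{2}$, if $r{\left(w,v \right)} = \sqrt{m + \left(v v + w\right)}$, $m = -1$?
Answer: $\frac{142129}{16} \approx 8883.1$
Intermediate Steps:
$r{\left(w,v \right)} = \sqrt{-1 + w + v^{2}}$ ($r{\left(w,v \right)} = \sqrt{-1 + \left(v v + w\right)} = \sqrt{-1 + \left(v^{2} + w\right)} = \sqrt{-1 + \left(w + v^{2}\right)} = \sqrt{-1 + w + v^{2}}$)
$\left(r{\left(Q,\frac{1}{4} \right)} + 8 \left(-12\right)\right)^{2} = \left(\sqrt{-1 + 4 + \left(\frac{1}{4}\right)^{2}} + 8 \left(-12\right)\right)^{2} = \left(\sqrt{-1 + 4 + \left(\frac{1}{4}\right)^{2}} - 96\right)^{2} = \left(\sqrt{-1 + 4 + \frac{1}{16}} - 96\right)^{2} = \left(\sqrt{\frac{49}{16}} - 96\right)^{2} = \left(\frac{7}{4} - 96\right)^{2} = \left(- \frac{377}{4}\right)^{2} = \frac{142129}{16}$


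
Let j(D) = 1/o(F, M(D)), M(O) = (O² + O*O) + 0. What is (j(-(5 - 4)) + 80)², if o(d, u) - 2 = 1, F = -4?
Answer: 58081/9 ≈ 6453.4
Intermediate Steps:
M(O) = 2*O² (M(O) = (O² + O²) + 0 = 2*O² + 0 = 2*O²)
o(d, u) = 3 (o(d, u) = 2 + 1 = 3)
j(D) = ⅓ (j(D) = 1/3 = ⅓)
(j(-(5 - 4)) + 80)² = (⅓ + 80)² = (241/3)² = 58081/9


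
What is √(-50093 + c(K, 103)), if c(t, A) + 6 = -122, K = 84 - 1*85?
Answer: I*√50221 ≈ 224.1*I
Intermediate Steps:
K = -1 (K = 84 - 85 = -1)
c(t, A) = -128 (c(t, A) = -6 - 122 = -128)
√(-50093 + c(K, 103)) = √(-50093 - 128) = √(-50221) = I*√50221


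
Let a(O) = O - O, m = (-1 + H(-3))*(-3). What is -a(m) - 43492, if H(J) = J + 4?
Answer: -43492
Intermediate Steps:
H(J) = 4 + J
m = 0 (m = (-1 + (4 - 3))*(-3) = (-1 + 1)*(-3) = 0*(-3) = 0)
a(O) = 0
-a(m) - 43492 = -1*0 - 43492 = 0 - 43492 = -43492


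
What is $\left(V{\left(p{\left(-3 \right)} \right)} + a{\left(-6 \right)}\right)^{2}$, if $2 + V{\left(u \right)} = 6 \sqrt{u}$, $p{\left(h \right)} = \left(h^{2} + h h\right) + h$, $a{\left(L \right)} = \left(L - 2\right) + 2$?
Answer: $604 - 96 \sqrt{15} \approx 232.19$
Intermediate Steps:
$a{\left(L \right)} = L$ ($a{\left(L \right)} = \left(-2 + L\right) + 2 = L$)
$p{\left(h \right)} = h + 2 h^{2}$ ($p{\left(h \right)} = \left(h^{2} + h^{2}\right) + h = 2 h^{2} + h = h + 2 h^{2}$)
$V{\left(u \right)} = -2 + 6 \sqrt{u}$
$\left(V{\left(p{\left(-3 \right)} \right)} + a{\left(-6 \right)}\right)^{2} = \left(\left(-2 + 6 \sqrt{- 3 \left(1 + 2 \left(-3\right)\right)}\right) - 6\right)^{2} = \left(\left(-2 + 6 \sqrt{- 3 \left(1 - 6\right)}\right) - 6\right)^{2} = \left(\left(-2 + 6 \sqrt{\left(-3\right) \left(-5\right)}\right) - 6\right)^{2} = \left(\left(-2 + 6 \sqrt{15}\right) - 6\right)^{2} = \left(-8 + 6 \sqrt{15}\right)^{2}$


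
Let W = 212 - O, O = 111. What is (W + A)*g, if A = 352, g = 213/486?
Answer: 10721/54 ≈ 198.54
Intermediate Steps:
g = 71/162 (g = 213*(1/486) = 71/162 ≈ 0.43827)
W = 101 (W = 212 - 1*111 = 212 - 111 = 101)
(W + A)*g = (101 + 352)*(71/162) = 453*(71/162) = 10721/54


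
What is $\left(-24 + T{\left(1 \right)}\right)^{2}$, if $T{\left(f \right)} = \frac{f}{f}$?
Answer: $529$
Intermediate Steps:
$T{\left(f \right)} = 1$
$\left(-24 + T{\left(1 \right)}\right)^{2} = \left(-24 + 1\right)^{2} = \left(-23\right)^{2} = 529$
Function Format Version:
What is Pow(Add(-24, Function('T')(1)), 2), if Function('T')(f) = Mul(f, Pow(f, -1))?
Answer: 529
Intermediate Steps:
Function('T')(f) = 1
Pow(Add(-24, Function('T')(1)), 2) = Pow(Add(-24, 1), 2) = Pow(-23, 2) = 529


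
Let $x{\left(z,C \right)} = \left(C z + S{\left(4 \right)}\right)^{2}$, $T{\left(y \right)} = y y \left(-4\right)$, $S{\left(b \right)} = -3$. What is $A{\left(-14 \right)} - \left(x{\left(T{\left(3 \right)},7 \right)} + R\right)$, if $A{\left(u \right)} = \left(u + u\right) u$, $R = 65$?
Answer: $-64698$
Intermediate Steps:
$T{\left(y \right)} = - 4 y^{2}$ ($T{\left(y \right)} = y^{2} \left(-4\right) = - 4 y^{2}$)
$x{\left(z,C \right)} = \left(-3 + C z\right)^{2}$ ($x{\left(z,C \right)} = \left(C z - 3\right)^{2} = \left(-3 + C z\right)^{2}$)
$A{\left(u \right)} = 2 u^{2}$ ($A{\left(u \right)} = 2 u u = 2 u^{2}$)
$A{\left(-14 \right)} - \left(x{\left(T{\left(3 \right)},7 \right)} + R\right) = 2 \left(-14\right)^{2} - \left(\left(-3 + 7 \left(- 4 \cdot 3^{2}\right)\right)^{2} + 65\right) = 2 \cdot 196 - \left(\left(-3 + 7 \left(\left(-4\right) 9\right)\right)^{2} + 65\right) = 392 - \left(\left(-3 + 7 \left(-36\right)\right)^{2} + 65\right) = 392 - \left(\left(-3 - 252\right)^{2} + 65\right) = 392 - \left(\left(-255\right)^{2} + 65\right) = 392 - \left(65025 + 65\right) = 392 - 65090 = -64698$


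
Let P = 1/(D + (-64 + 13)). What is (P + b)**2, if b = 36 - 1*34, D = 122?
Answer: 20449/5041 ≈ 4.0565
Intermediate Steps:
b = 2 (b = 36 - 34 = 2)
P = 1/71 (P = 1/(122 + (-64 + 13)) = 1/(122 - 51) = 1/71 ≈ 0.014085)
(P + b)**2 = (1/71 + 2)**2 = (143/71)**2 = 20449/5041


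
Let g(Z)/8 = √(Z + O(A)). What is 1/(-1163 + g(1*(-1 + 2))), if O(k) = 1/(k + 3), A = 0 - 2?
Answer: -1163/1352441 - 8*√2/1352441 ≈ -0.00086829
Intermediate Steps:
A = -2
O(k) = 1/(3 + k)
g(Z) = 8*√(1 + Z) (g(Z) = 8*√(Z + 1/(3 - 2)) = 8*√(Z + 1/1) = 8*√(Z + 1) = 8*√(1 + Z))
1/(-1163 + g(1*(-1 + 2))) = 1/(-1163 + 8*√(1 + 1*(-1 + 2))) = 1/(-1163 + 8*√(1 + 1*1)) = 1/(-1163 + 8*√(1 + 1)) = 1/(-1163 + 8*√2)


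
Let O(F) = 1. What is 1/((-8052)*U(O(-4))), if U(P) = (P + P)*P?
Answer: -1/16104 ≈ -6.2096e-5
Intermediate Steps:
U(P) = 2*P² (U(P) = (2*P)*P = 2*P²)
1/((-8052)*U(O(-4))) = 1/((-8052)*((2*1²))) = -1/(8052*(2*1)) = -1/8052/2 = -1/8052*½ = -1/16104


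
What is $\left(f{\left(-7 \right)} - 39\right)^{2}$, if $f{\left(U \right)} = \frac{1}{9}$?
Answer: $\frac{122500}{81} \approx 1512.3$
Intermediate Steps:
$f{\left(U \right)} = \frac{1}{9}$
$\left(f{\left(-7 \right)} - 39\right)^{2} = \left(\frac{1}{9} - 39\right)^{2} = \left(- \frac{350}{9}\right)^{2} = \frac{122500}{81}$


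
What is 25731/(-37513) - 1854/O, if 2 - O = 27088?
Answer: -313700382/508038559 ≈ -0.61747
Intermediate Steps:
O = -27086 (O = 2 - 1*27088 = 2 - 27088 = -27086)
25731/(-37513) - 1854/O = 25731/(-37513) - 1854/(-27086) = 25731*(-1/37513) - 1854*(-1/27086) = -25731/37513 + 927/13543 = -313700382/508038559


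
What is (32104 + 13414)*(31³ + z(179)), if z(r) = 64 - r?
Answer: 1350792168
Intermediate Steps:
(32104 + 13414)*(31³ + z(179)) = (32104 + 13414)*(31³ + (64 - 1*179)) = 45518*(29791 + (64 - 179)) = 45518*(29791 - 115) = 45518*29676 = 1350792168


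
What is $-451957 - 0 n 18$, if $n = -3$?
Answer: $-451957$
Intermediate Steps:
$-451957 - 0 n 18 = -451957 - 0 \left(-3\right) 18 = -451957 - 0 \cdot 18 = -451957 - 0 = -451957 + 0 = -451957$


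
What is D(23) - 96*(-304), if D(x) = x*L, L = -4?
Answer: 29092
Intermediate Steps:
D(x) = -4*x (D(x) = x*(-4) = -4*x)
D(23) - 96*(-304) = -4*23 - 96*(-304) = -92 + 29184 = 29092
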